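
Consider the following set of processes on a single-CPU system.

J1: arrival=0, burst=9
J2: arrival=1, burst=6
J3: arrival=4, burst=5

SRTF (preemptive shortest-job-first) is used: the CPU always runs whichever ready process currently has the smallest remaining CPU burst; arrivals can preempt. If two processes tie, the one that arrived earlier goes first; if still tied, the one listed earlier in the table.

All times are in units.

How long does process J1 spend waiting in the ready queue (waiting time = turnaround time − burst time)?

Gantt: | J1 0-1 | J2 1-7 | J3 7-12 | J1 12-20 |
Completion: J1=20  J2=7  J3=12
Turnaround (C−A): J1=20  J2=6  J3=8
Waiting(J1) = turnaround − burst = 20 − 9 = 11

11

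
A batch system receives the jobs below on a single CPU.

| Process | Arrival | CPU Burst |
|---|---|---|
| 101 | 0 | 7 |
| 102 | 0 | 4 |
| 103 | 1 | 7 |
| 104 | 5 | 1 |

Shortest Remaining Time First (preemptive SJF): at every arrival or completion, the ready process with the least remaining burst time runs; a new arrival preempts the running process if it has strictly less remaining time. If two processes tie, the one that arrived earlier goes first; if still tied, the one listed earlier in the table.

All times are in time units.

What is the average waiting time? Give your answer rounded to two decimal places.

4.00

Gantt: | 102 0-4 | 101 4-5 | 104 5-6 | 101 6-12 | 103 12-19 |
Completion: 101=12  102=4  103=19  104=6
Turnaround (C−A): 101=12  102=4  103=18  104=1
Waiting times: 101=5, 102=0, 103=11, 104=0
Average waiting = (5+0+11+0) / 4 = 16/4 = 4.00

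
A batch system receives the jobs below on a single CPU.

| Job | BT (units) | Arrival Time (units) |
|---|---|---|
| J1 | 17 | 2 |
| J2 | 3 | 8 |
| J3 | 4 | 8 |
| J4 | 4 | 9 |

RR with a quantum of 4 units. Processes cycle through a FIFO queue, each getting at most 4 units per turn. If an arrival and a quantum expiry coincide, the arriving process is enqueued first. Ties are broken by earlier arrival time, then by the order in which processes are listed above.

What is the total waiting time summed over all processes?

Timeline: | idle 0-2 | J1 2-10 | J2 10-13 | J3 13-17 | J4 17-21 | J1 21-30 |
Completion: J1=30  J2=13  J3=17  J4=21
Waiting = turnaround − burst: J1=11, J2=2, J3=5, J4=8
Total waiting = 11 + 2 + 5 + 8 = 26

26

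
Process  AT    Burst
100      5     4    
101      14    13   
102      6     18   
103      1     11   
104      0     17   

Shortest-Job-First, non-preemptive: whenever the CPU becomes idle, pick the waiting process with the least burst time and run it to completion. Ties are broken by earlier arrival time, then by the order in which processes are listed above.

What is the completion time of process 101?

45

Schedule: | 104 0-17 | 100 17-21 | 103 21-32 | 101 32-45 | 102 45-63 |
Completion: 100=21  101=45  102=63  103=32  104=17
Turnaround (C−A): 100=16  101=31  102=57  103=31  104=17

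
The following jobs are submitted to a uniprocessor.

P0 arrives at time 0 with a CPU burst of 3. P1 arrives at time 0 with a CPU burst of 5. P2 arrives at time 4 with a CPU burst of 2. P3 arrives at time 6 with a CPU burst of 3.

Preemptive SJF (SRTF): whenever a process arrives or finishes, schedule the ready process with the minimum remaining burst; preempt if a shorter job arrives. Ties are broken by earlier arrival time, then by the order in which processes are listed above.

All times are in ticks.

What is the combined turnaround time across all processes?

Gantt: | P0 0-3 | P1 3-4 | P2 4-6 | P3 6-9 | P1 9-13 |
Completion: P0=3  P1=13  P2=6  P3=9
Turnaround = completion − arrival: P0=3, P1=13, P2=2, P3=3
Total turnaround = 3 + 13 + 2 + 3 = 21

21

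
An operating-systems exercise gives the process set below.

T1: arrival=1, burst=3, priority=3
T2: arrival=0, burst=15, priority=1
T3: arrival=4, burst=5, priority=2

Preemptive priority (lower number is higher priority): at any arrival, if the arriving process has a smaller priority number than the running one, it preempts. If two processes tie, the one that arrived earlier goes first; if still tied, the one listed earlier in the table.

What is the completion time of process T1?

Timeline: | T2 0-15 | T3 15-20 | T1 20-23 |
Completion: T1=23  T2=15  T3=20
Turnaround (C−A): T1=22  T2=15  T3=16

23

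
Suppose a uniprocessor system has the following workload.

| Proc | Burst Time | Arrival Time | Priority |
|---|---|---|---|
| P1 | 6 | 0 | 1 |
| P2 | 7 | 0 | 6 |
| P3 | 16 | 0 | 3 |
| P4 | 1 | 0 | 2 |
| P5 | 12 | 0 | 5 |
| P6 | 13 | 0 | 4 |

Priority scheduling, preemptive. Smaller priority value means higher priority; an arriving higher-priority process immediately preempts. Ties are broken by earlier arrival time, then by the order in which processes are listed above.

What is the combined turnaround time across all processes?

Schedule: | P1 0-6 | P4 6-7 | P3 7-23 | P6 23-36 | P5 36-48 | P2 48-55 |
Completion: P1=6  P2=55  P3=23  P4=7  P5=48  P6=36
Turnaround = completion − arrival: P1=6, P2=55, P3=23, P4=7, P5=48, P6=36
Total turnaround = 6 + 55 + 23 + 7 + 48 + 36 = 175

175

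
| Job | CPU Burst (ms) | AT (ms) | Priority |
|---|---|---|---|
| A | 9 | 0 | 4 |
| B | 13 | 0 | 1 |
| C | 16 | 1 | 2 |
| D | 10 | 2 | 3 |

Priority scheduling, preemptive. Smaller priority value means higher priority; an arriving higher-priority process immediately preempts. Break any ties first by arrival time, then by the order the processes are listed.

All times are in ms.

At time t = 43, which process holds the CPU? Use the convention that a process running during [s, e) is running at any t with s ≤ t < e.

A

Timeline: | B 0-13 | C 13-29 | D 29-39 | A 39-48 |
Completion: A=48  B=13  C=29  D=39
Turnaround (C−A): A=48  B=13  C=28  D=37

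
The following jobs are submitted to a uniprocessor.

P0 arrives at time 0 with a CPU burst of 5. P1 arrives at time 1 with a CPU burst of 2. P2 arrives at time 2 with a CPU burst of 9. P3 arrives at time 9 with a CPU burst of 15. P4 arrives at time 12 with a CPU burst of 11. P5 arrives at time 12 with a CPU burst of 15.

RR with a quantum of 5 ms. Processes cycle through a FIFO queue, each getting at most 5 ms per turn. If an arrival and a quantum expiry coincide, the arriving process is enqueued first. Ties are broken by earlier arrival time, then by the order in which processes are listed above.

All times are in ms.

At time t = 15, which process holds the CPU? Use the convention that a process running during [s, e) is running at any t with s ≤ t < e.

P3

Timeline: | P0 0-5 | P1 5-7 | P2 7-12 | P3 12-17 | P4 17-22 | P5 22-27 | P2 27-31 | P3 31-36 | P4 36-41 | P5 41-46 | P3 46-51 | P4 51-52 | P5 52-57 |
Completion: P0=5  P1=7  P2=31  P3=51  P4=52  P5=57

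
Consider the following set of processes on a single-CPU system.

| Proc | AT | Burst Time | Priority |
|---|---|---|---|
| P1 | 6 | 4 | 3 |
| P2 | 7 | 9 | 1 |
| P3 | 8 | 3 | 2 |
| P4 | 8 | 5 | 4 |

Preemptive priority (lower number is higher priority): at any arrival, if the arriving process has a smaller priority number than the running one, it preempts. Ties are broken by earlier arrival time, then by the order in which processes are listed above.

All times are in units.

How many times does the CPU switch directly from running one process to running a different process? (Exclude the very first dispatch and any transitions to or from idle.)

Gantt: | idle 0-6 | P1 6-7 | P2 7-16 | P3 16-19 | P1 19-22 | P4 22-27 |
Completion: P1=22  P2=16  P3=19  P4=27

4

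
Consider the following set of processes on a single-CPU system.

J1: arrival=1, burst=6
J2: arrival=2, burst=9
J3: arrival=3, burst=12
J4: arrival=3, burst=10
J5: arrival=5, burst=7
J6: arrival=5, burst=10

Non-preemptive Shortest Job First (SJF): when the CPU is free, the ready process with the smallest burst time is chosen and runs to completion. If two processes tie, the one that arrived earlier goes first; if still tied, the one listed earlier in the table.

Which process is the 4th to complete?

J4

Timeline: | idle 0-1 | J1 1-7 | J5 7-14 | J2 14-23 | J4 23-33 | J6 33-43 | J3 43-55 |
Completion: J1=7  J2=23  J3=55  J4=33  J5=14  J6=43
Finish order: J1 → J5 → J2 → J4 → J6 → J3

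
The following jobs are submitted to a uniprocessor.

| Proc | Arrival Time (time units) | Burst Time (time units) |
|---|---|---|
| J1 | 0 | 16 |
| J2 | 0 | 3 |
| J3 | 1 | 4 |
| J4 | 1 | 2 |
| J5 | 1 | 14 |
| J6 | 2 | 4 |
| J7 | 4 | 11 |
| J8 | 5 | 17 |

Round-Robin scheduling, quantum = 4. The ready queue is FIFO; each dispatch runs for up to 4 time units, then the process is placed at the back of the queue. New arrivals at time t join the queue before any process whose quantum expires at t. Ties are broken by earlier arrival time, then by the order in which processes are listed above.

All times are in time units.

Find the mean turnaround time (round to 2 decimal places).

36.38

Gantt: | J1 0-4 | J2 4-7 | J3 7-11 | J4 11-13 | J5 13-17 | J6 17-21 | J7 21-25 | J1 25-29 | J8 29-33 | J5 33-37 | J7 37-41 | J1 41-45 | J8 45-49 | J5 49-53 | J7 53-56 | J1 56-60 | J8 60-64 | J5 64-66 | J8 66-71 |
Completion: J1=60  J2=7  J3=11  J4=13  J5=66  J6=21  J7=56  J8=71
Turnaround (C−A): J1=60  J2=7  J3=10  J4=12  J5=65  J6=19  J7=52  J8=66
Turnaround times: J1=60, J2=7, J3=10, J4=12, J5=65, J6=19, J7=52, J8=66
Average turnaround = (60+7+10+12+65+19+52+66) / 8 = 291/8 = 36.38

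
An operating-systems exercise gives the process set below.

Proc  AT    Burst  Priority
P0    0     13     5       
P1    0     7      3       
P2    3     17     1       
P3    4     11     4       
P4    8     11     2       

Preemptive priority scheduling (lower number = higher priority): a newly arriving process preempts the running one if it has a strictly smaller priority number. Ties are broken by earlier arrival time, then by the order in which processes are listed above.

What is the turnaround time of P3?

42

Gantt: | P1 0-3 | P2 3-20 | P4 20-31 | P1 31-35 | P3 35-46 | P0 46-59 |
Completion: P0=59  P1=35  P2=20  P3=46  P4=31
Turnaround (C−A): P0=59  P1=35  P2=17  P3=42  P4=23
Turnaround(P3) = completion − arrival = 46 − 4 = 42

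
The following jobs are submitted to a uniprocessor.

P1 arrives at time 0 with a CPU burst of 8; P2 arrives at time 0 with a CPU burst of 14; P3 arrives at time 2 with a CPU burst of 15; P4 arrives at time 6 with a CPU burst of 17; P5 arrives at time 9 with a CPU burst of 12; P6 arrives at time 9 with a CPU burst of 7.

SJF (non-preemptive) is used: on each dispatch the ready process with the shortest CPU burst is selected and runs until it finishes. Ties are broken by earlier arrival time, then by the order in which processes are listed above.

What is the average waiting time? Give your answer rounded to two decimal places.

21.67

Timeline: | P1 0-8 | P2 8-22 | P6 22-29 | P5 29-41 | P3 41-56 | P4 56-73 |
Completion: P1=8  P2=22  P3=56  P4=73  P5=41  P6=29
Waiting times: P1=0, P2=8, P3=39, P4=50, P5=20, P6=13
Average waiting = (0+8+39+50+20+13) / 6 = 130/6 = 21.67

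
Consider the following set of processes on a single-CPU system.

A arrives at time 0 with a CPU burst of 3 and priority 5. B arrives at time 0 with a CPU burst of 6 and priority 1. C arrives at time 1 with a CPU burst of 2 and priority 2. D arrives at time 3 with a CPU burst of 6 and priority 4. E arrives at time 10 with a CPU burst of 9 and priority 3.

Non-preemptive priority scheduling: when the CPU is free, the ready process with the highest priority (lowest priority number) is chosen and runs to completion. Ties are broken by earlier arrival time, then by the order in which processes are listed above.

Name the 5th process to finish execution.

A

Gantt: | B 0-6 | C 6-8 | D 8-14 | E 14-23 | A 23-26 |
Completion: A=26  B=6  C=8  D=14  E=23
Finish order: B → C → D → E → A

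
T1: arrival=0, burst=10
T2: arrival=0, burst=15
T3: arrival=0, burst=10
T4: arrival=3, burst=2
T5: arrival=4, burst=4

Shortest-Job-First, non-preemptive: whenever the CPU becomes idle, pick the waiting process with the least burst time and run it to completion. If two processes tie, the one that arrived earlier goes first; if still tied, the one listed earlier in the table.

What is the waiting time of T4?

7

Gantt: | T1 0-10 | T4 10-12 | T5 12-16 | T3 16-26 | T2 26-41 |
Completion: T1=10  T2=41  T3=26  T4=12  T5=16
Turnaround (C−A): T1=10  T2=41  T3=26  T4=9  T5=12
Waiting(T4) = turnaround − burst = 9 − 2 = 7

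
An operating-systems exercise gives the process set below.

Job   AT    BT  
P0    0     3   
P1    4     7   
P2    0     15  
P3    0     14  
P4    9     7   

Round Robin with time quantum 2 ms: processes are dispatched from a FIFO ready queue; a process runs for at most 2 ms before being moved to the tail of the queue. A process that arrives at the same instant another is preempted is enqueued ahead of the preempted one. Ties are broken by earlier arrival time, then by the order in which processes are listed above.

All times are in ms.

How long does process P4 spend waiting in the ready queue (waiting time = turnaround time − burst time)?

21

Gantt: | P0 0-2 | P2 2-4 | P3 4-6 | P0 6-7 | P1 7-9 | P2 9-11 | P3 11-13 | P4 13-15 | P1 15-17 | P2 17-19 | P3 19-21 | P4 21-23 | P1 23-25 | P2 25-27 | P3 27-29 | P4 29-31 | P1 31-32 | P2 32-34 | P3 34-36 | P4 36-37 | P2 37-39 | P3 39-41 | P2 41-43 | P3 43-45 | P2 45-46 |
Completion: P0=7  P1=32  P2=46  P3=45  P4=37
Turnaround (C−A): P0=7  P1=28  P2=46  P3=45  P4=28
Waiting(P4) = turnaround − burst = 28 − 7 = 21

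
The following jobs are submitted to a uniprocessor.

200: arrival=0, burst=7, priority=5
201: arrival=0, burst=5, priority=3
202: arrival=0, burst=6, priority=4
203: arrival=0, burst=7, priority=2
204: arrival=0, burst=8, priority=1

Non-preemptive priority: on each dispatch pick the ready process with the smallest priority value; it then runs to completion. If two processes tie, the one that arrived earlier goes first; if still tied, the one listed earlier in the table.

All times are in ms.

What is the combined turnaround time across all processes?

Gantt: | 204 0-8 | 203 8-15 | 201 15-20 | 202 20-26 | 200 26-33 |
Completion: 200=33  201=20  202=26  203=15  204=8
Turnaround (C−A): 200=33  201=20  202=26  203=15  204=8
Turnaround = completion − arrival: 200=33, 201=20, 202=26, 203=15, 204=8
Total turnaround = 33 + 20 + 26 + 15 + 8 = 102

102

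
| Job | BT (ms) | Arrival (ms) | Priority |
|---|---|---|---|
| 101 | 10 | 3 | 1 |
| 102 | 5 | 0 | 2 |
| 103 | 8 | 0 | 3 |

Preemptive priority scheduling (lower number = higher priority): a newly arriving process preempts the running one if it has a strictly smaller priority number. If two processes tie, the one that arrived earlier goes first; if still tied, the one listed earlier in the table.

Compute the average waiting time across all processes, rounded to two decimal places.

Timeline: | 102 0-3 | 101 3-13 | 102 13-15 | 103 15-23 |
Completion: 101=13  102=15  103=23
Turnaround (C−A): 101=10  102=15  103=23
Waiting times: 101=0, 102=10, 103=15
Average waiting = (0+10+15) / 3 = 25/3 = 8.33

8.33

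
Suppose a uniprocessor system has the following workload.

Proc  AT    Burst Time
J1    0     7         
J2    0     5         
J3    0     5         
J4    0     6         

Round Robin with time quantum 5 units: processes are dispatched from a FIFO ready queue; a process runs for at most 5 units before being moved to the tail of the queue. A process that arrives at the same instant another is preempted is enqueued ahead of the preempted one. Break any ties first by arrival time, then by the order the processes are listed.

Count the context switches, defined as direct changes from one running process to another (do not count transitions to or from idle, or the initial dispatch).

5

Timeline: | J1 0-5 | J2 5-10 | J3 10-15 | J4 15-20 | J1 20-22 | J4 22-23 |
Completion: J1=22  J2=10  J3=15  J4=23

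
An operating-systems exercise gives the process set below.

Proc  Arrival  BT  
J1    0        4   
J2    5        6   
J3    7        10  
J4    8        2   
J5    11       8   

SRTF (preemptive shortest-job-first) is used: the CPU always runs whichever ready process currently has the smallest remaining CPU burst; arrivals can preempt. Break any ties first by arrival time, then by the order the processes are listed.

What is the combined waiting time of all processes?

18

Timeline: | J1 0-4 | idle 4-5 | J2 5-8 | J4 8-10 | J2 10-13 | J5 13-21 | J3 21-31 |
Completion: J1=4  J2=13  J3=31  J4=10  J5=21
Turnaround (C−A): J1=4  J2=8  J3=24  J4=2  J5=10
Waiting = turnaround − burst: J1=0, J2=2, J3=14, J4=0, J5=2
Total waiting = 0 + 2 + 14 + 0 + 2 = 18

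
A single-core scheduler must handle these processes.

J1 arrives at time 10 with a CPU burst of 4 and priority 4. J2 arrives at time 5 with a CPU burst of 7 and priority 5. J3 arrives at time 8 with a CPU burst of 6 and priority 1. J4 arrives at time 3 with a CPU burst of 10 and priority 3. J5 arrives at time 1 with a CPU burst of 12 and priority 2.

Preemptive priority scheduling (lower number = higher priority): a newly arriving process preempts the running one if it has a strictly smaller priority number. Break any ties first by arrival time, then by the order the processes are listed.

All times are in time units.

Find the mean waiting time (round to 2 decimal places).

13.80

Timeline: | idle 0-1 | J5 1-8 | J3 8-14 | J5 14-19 | J4 19-29 | J1 29-33 | J2 33-40 |
Completion: J1=33  J2=40  J3=14  J4=29  J5=19
Turnaround (C−A): J1=23  J2=35  J3=6  J4=26  J5=18
Waiting times: J1=19, J2=28, J3=0, J4=16, J5=6
Average waiting = (19+28+0+16+6) / 5 = 69/5 = 13.80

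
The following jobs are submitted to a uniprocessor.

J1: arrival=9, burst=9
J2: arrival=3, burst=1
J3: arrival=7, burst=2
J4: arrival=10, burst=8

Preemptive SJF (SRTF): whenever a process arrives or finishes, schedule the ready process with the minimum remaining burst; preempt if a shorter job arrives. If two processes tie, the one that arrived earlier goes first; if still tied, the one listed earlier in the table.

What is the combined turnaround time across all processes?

28

Gantt: | idle 0-3 | J2 3-4 | idle 4-7 | J3 7-9 | J1 9-18 | J4 18-26 |
Completion: J1=18  J2=4  J3=9  J4=26
Turnaround = completion − arrival: J1=9, J2=1, J3=2, J4=16
Total turnaround = 9 + 1 + 2 + 16 = 28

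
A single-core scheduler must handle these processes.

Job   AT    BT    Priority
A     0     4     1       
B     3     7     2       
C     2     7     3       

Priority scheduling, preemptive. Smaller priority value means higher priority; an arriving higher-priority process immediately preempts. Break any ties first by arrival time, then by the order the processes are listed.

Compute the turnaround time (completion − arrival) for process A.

4

Timeline: | A 0-4 | B 4-11 | C 11-18 |
Completion: A=4  B=11  C=18
Turnaround (C−A): A=4  B=8  C=16
Turnaround(A) = completion − arrival = 4 − 0 = 4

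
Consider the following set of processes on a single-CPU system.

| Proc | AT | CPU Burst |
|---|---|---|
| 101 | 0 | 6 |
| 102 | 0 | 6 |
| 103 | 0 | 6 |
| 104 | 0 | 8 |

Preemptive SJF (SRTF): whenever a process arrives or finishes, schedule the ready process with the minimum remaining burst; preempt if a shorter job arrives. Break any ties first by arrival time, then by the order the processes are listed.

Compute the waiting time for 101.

Schedule: | 101 0-6 | 102 6-12 | 103 12-18 | 104 18-26 |
Completion: 101=6  102=12  103=18  104=26
Turnaround (C−A): 101=6  102=12  103=18  104=26
Waiting(101) = turnaround − burst = 6 − 6 = 0

0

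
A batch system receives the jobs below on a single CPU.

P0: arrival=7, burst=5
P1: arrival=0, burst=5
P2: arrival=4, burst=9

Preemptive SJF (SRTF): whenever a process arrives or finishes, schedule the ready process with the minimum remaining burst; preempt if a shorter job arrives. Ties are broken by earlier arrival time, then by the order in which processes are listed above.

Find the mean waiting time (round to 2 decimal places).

2.00

Schedule: | P1 0-5 | P2 5-7 | P0 7-12 | P2 12-19 |
Completion: P0=12  P1=5  P2=19
Waiting times: P0=0, P1=0, P2=6
Average waiting = (0+0+6) / 3 = 6/3 = 2.00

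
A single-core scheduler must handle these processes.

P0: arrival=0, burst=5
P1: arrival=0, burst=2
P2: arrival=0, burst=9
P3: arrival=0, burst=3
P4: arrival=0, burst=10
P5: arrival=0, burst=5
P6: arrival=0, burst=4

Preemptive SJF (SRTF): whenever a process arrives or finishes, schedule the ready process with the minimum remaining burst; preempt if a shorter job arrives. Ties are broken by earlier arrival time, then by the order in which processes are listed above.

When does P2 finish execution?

Timeline: | P1 0-2 | P3 2-5 | P6 5-9 | P0 9-14 | P5 14-19 | P2 19-28 | P4 28-38 |
Completion: P0=14  P1=2  P2=28  P3=5  P4=38  P5=19  P6=9
Turnaround (C−A): P0=14  P1=2  P2=28  P3=5  P4=38  P5=19  P6=9

28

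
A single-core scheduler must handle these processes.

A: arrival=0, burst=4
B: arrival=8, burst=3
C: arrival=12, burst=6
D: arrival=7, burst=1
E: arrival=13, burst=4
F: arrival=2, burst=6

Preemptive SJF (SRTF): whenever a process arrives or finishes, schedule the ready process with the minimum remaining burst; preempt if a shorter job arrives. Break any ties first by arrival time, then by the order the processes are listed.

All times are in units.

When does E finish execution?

18

Gantt: | A 0-4 | F 4-7 | D 7-8 | F 8-11 | B 11-14 | E 14-18 | C 18-24 |
Completion: A=4  B=14  C=24  D=8  E=18  F=11
Turnaround (C−A): A=4  B=6  C=12  D=1  E=5  F=9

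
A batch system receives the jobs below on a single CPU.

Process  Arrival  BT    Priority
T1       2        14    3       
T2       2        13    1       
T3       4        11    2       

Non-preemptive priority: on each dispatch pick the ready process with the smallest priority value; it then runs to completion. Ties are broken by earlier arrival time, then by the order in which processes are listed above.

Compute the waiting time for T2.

Timeline: | idle 0-2 | T2 2-15 | T3 15-26 | T1 26-40 |
Completion: T1=40  T2=15  T3=26
Turnaround (C−A): T1=38  T2=13  T3=22
Waiting(T2) = turnaround − burst = 13 − 13 = 0

0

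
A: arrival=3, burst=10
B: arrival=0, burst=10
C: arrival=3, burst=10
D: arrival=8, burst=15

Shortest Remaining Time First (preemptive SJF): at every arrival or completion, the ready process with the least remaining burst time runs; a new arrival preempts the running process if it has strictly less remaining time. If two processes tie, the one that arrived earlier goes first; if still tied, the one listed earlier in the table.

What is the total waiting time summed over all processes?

Timeline: | B 0-10 | A 10-20 | C 20-30 | D 30-45 |
Completion: A=20  B=10  C=30  D=45
Waiting = turnaround − burst: A=7, B=0, C=17, D=22
Total waiting = 7 + 0 + 17 + 22 = 46

46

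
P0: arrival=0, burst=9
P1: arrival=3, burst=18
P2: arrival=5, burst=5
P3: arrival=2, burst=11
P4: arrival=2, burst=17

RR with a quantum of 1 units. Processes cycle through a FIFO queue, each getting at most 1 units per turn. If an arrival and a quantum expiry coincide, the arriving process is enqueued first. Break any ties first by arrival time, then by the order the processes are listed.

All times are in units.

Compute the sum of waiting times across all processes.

Timeline: | P0 0-2 | P3 2-3 | P4 3-4 | P0 4-5 | P1 5-6 | P3 6-7 | P4 7-8 | P2 8-9 | P0 9-10 | P1 10-11 | P3 11-12 | P4 12-13 | P2 13-14 | P0 14-15 | P1 15-16 | P3 16-17 | P4 17-18 | P2 18-19 | P0 19-20 | P1 20-21 | P3 21-22 | P4 22-23 | P2 23-24 | P0 24-25 | P1 25-26 | P3 26-27 | P4 27-28 | P2 28-29 | P0 29-30 | P1 30-31 | P3 31-32 | P4 32-33 | P0 33-34 | P1 34-35 | P3 35-36 | P4 36-37 | P1 37-38 | P3 38-39 | P4 39-40 | P1 40-41 | P3 41-42 | P4 42-43 | P1 43-44 | P3 44-45 | P4 45-46 | P1 46-47 | P4 47-48 | P1 48-49 | P4 49-50 | P1 50-51 | P4 51-52 | P1 52-53 | P4 53-54 | P1 54-55 | P4 55-56 | P1 56-57 | P4 57-58 | P1 58-60 |
Completion: P0=34  P1=60  P2=29  P3=45  P4=58
Waiting = turnaround − burst: P0=25, P1=39, P2=19, P3=32, P4=39
Total waiting = 25 + 39 + 19 + 32 + 39 = 154

154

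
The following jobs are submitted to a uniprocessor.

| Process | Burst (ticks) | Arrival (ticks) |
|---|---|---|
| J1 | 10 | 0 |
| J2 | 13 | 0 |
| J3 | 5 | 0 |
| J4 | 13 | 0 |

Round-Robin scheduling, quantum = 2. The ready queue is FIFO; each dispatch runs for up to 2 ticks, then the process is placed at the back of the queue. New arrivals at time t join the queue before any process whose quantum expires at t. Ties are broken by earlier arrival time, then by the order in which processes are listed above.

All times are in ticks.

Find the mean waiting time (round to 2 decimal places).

Gantt: | J1 0-2 | J2 2-4 | J3 4-6 | J4 6-8 | J1 8-10 | J2 10-12 | J3 12-14 | J4 14-16 | J1 16-18 | J2 18-20 | J3 20-21 | J4 21-23 | J1 23-25 | J2 25-27 | J4 27-29 | J1 29-31 | J2 31-33 | J4 33-35 | J2 35-37 | J4 37-39 | J2 39-40 | J4 40-41 |
Completion: J1=31  J2=40  J3=21  J4=41
Turnaround (C−A): J1=31  J2=40  J3=21  J4=41
Waiting times: J1=21, J2=27, J3=16, J4=28
Average waiting = (21+27+16+28) / 4 = 92/4 = 23.00

23.00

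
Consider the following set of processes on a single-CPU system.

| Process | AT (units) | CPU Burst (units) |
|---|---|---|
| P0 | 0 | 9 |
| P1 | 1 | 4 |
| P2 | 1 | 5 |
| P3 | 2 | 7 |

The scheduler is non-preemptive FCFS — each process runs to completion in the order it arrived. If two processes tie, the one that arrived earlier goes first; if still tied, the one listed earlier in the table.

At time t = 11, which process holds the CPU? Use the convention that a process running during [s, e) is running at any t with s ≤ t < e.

Schedule: | P0 0-9 | P1 9-13 | P2 13-18 | P3 18-25 |
Completion: P0=9  P1=13  P2=18  P3=25

P1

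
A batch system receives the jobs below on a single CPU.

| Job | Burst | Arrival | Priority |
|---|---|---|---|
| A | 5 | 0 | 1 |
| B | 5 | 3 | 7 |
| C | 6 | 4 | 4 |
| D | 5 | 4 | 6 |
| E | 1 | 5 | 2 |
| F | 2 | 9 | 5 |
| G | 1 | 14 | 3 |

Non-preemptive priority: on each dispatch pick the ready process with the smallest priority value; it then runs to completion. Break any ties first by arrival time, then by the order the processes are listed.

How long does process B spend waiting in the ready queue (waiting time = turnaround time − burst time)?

17

Timeline: | A 0-5 | E 5-6 | C 6-12 | F 12-14 | G 14-15 | D 15-20 | B 20-25 |
Completion: A=5  B=25  C=12  D=20  E=6  F=14  G=15
Turnaround (C−A): A=5  B=22  C=8  D=16  E=1  F=5  G=1
Waiting(B) = turnaround − burst = 22 − 5 = 17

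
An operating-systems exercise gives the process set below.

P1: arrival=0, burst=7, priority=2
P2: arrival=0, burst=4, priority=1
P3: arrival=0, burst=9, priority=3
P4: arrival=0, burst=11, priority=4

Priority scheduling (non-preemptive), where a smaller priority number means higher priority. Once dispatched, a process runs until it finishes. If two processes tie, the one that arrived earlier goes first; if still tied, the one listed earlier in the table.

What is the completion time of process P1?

Gantt: | P2 0-4 | P1 4-11 | P3 11-20 | P4 20-31 |
Completion: P1=11  P2=4  P3=20  P4=31
Turnaround (C−A): P1=11  P2=4  P3=20  P4=31

11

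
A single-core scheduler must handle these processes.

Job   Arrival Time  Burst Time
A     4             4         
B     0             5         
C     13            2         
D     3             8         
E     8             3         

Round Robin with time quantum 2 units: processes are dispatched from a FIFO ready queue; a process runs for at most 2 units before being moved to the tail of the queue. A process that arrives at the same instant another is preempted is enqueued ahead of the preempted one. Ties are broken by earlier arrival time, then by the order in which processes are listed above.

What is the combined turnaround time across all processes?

Timeline: | B 0-4 | D 4-6 | A 6-8 | B 8-9 | D 9-11 | E 11-13 | A 13-15 | D 15-17 | C 17-19 | E 19-20 | D 20-22 |
Completion: A=15  B=9  C=19  D=22  E=20
Turnaround = completion − arrival: A=11, B=9, C=6, D=19, E=12
Total turnaround = 11 + 9 + 6 + 19 + 12 = 57

57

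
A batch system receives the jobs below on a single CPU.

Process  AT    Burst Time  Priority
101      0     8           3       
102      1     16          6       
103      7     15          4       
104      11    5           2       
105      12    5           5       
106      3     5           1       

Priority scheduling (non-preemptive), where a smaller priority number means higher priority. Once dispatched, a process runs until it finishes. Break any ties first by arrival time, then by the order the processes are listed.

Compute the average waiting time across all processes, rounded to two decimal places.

Schedule: | 101 0-8 | 106 8-13 | 104 13-18 | 103 18-33 | 105 33-38 | 102 38-54 |
Completion: 101=8  102=54  103=33  104=18  105=38  106=13
Waiting times: 101=0, 102=37, 103=11, 104=2, 105=21, 106=5
Average waiting = (0+37+11+2+21+5) / 6 = 76/6 = 12.67

12.67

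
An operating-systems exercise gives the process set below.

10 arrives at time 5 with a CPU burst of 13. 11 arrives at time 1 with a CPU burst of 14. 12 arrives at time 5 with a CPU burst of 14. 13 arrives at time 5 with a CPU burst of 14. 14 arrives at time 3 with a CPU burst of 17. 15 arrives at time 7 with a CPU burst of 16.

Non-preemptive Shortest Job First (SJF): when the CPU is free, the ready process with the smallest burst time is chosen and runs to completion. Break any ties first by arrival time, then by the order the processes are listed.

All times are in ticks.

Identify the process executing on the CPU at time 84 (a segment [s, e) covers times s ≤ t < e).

14

Timeline: | idle 0-1 | 11 1-15 | 10 15-28 | 12 28-42 | 13 42-56 | 15 56-72 | 14 72-89 |
Completion: 10=28  11=15  12=42  13=56  14=89  15=72
Turnaround (C−A): 10=23  11=14  12=37  13=51  14=86  15=65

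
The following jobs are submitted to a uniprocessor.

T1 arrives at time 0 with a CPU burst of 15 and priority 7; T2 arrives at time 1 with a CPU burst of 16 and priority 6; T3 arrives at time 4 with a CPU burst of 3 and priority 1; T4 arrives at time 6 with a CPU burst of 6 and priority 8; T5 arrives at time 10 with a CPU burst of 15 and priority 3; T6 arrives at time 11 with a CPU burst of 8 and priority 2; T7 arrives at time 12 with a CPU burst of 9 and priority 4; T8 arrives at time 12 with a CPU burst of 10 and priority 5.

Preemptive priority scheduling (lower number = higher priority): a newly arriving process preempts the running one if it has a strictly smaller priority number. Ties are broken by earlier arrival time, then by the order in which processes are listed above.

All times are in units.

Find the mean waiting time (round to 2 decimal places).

29.38

Timeline: | T1 0-1 | T2 1-4 | T3 4-7 | T2 7-10 | T5 10-11 | T6 11-19 | T5 19-33 | T7 33-42 | T8 42-52 | T2 52-62 | T1 62-76 | T4 76-82 |
Completion: T1=76  T2=62  T3=7  T4=82  T5=33  T6=19  T7=42  T8=52
Turnaround (C−A): T1=76  T2=61  T3=3  T4=76  T5=23  T6=8  T7=30  T8=40
Waiting times: T1=61, T2=45, T3=0, T4=70, T5=8, T6=0, T7=21, T8=30
Average waiting = (61+45+0+70+8+0+21+30) / 8 = 235/8 = 29.38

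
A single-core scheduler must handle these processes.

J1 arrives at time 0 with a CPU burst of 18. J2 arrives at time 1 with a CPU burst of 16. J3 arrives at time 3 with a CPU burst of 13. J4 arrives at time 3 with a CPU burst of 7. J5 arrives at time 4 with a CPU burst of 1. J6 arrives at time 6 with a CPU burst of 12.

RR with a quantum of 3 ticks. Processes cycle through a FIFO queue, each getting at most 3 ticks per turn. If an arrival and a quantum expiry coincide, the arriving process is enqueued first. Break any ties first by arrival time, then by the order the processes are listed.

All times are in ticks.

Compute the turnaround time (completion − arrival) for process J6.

53

Schedule: | J1 0-3 | J2 3-6 | J3 6-9 | J4 9-12 | J1 12-15 | J5 15-16 | J6 16-19 | J2 19-22 | J3 22-25 | J4 25-28 | J1 28-31 | J6 31-34 | J2 34-37 | J3 37-40 | J4 40-41 | J1 41-44 | J6 44-47 | J2 47-50 | J3 50-53 | J1 53-56 | J6 56-59 | J2 59-62 | J3 62-63 | J1 63-66 | J2 66-67 |
Completion: J1=66  J2=67  J3=63  J4=41  J5=16  J6=59
Turnaround (C−A): J1=66  J2=66  J3=60  J4=38  J5=12  J6=53
Turnaround(J6) = completion − arrival = 59 − 6 = 53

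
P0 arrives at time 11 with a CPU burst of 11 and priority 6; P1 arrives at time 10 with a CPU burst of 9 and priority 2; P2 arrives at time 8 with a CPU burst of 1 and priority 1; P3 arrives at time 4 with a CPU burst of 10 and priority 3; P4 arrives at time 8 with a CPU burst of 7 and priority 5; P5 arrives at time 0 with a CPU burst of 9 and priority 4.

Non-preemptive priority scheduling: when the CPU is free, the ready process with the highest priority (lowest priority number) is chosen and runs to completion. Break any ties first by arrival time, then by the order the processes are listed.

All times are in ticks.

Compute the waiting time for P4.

21

Timeline: | P5 0-9 | P2 9-10 | P1 10-19 | P3 19-29 | P4 29-36 | P0 36-47 |
Completion: P0=47  P1=19  P2=10  P3=29  P4=36  P5=9
Waiting(P4) = turnaround − burst = 28 − 7 = 21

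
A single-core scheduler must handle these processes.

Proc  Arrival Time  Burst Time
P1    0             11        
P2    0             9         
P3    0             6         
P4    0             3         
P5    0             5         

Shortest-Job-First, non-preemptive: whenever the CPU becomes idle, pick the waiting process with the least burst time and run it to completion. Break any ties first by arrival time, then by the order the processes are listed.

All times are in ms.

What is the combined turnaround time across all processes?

Timeline: | P4 0-3 | P5 3-8 | P3 8-14 | P2 14-23 | P1 23-34 |
Completion: P1=34  P2=23  P3=14  P4=3  P5=8
Turnaround (C−A): P1=34  P2=23  P3=14  P4=3  P5=8
Turnaround = completion − arrival: P1=34, P2=23, P3=14, P4=3, P5=8
Total turnaround = 34 + 23 + 14 + 3 + 8 = 82

82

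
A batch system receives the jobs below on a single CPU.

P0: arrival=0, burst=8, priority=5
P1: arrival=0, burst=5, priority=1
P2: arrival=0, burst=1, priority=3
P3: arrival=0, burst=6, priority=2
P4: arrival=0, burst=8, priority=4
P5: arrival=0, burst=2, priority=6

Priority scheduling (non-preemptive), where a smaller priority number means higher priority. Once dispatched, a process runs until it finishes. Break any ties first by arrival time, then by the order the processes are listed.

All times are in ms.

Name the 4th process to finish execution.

P4

Gantt: | P1 0-5 | P3 5-11 | P2 11-12 | P4 12-20 | P0 20-28 | P5 28-30 |
Completion: P0=28  P1=5  P2=12  P3=11  P4=20  P5=30
Turnaround (C−A): P0=28  P1=5  P2=12  P3=11  P4=20  P5=30
Finish order: P1 → P3 → P2 → P4 → P0 → P5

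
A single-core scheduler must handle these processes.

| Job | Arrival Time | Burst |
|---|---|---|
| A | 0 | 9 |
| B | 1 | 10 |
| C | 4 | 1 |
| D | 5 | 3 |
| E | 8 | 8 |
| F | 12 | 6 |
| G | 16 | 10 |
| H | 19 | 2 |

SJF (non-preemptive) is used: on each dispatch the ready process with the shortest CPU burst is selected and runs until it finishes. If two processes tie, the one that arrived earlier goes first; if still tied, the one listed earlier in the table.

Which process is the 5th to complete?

Gantt: | A 0-9 | C 9-10 | D 10-13 | F 13-19 | H 19-21 | E 21-29 | B 29-39 | G 39-49 |
Completion: A=9  B=39  C=10  D=13  E=29  F=19  G=49  H=21
Turnaround (C−A): A=9  B=38  C=6  D=8  E=21  F=7  G=33  H=2
Finish order: A → C → D → F → H → E → B → G

H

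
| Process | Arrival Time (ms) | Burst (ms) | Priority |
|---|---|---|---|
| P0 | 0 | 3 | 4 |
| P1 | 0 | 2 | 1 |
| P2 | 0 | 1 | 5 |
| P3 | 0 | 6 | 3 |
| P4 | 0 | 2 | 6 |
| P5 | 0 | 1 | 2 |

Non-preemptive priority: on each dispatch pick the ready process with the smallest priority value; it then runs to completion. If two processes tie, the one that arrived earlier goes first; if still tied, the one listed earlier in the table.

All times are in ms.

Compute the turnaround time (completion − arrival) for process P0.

Schedule: | P1 0-2 | P5 2-3 | P3 3-9 | P0 9-12 | P2 12-13 | P4 13-15 |
Completion: P0=12  P1=2  P2=13  P3=9  P4=15  P5=3
Turnaround (C−A): P0=12  P1=2  P2=13  P3=9  P4=15  P5=3
Turnaround(P0) = completion − arrival = 12 − 0 = 12

12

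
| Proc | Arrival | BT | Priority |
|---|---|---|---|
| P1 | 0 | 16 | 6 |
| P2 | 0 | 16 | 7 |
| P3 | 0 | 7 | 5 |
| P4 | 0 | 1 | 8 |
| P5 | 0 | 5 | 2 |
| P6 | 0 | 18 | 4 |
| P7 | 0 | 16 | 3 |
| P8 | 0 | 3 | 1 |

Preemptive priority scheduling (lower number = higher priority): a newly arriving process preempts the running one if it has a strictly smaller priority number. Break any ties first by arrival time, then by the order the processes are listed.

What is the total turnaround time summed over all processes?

354

Timeline: | P8 0-3 | P5 3-8 | P7 8-24 | P6 24-42 | P3 42-49 | P1 49-65 | P2 65-81 | P4 81-82 |
Completion: P1=65  P2=81  P3=49  P4=82  P5=8  P6=42  P7=24  P8=3
Turnaround (C−A): P1=65  P2=81  P3=49  P4=82  P5=8  P6=42  P7=24  P8=3
Turnaround = completion − arrival: P1=65, P2=81, P3=49, P4=82, P5=8, P6=42, P7=24, P8=3
Total turnaround = 65 + 81 + 49 + 82 + 8 + 42 + 24 + 3 = 354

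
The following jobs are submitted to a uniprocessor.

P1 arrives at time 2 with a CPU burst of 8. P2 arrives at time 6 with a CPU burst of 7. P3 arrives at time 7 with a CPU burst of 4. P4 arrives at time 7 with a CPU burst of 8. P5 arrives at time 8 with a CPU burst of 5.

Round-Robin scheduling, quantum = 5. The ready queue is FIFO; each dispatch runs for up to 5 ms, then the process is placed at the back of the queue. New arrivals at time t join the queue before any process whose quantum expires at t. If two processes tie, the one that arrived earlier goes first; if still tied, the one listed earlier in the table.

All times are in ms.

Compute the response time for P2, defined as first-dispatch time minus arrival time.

Gantt: | idle 0-2 | P1 2-7 | P2 7-12 | P3 12-16 | P4 16-21 | P1 21-24 | P5 24-29 | P2 29-31 | P4 31-34 |
Completion: P1=24  P2=31  P3=16  P4=34  P5=29
Turnaround (C−A): P1=22  P2=25  P3=9  P4=27  P5=21
Response(P2) = first start − arrival = 7 − 6 = 1

1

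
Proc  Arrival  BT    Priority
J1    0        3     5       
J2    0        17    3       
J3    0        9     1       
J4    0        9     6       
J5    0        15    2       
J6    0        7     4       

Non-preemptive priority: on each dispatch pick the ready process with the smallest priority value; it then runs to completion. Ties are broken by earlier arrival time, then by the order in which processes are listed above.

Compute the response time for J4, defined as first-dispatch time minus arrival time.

Schedule: | J3 0-9 | J5 9-24 | J2 24-41 | J6 41-48 | J1 48-51 | J4 51-60 |
Completion: J1=51  J2=41  J3=9  J4=60  J5=24  J6=48
Turnaround (C−A): J1=51  J2=41  J3=9  J4=60  J5=24  J6=48
Response(J4) = first start − arrival = 51 − 0 = 51

51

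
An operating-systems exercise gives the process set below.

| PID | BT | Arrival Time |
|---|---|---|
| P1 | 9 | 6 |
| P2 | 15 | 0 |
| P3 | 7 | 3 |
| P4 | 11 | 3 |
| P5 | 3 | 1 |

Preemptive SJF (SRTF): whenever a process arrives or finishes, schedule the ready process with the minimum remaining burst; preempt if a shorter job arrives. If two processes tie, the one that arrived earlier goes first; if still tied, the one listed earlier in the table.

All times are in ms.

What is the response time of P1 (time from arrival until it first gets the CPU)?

Schedule: | P2 0-1 | P5 1-4 | P3 4-11 | P1 11-20 | P4 20-31 | P2 31-45 |
Completion: P1=20  P2=45  P3=11  P4=31  P5=4
Response(P1) = first start − arrival = 11 − 6 = 5

5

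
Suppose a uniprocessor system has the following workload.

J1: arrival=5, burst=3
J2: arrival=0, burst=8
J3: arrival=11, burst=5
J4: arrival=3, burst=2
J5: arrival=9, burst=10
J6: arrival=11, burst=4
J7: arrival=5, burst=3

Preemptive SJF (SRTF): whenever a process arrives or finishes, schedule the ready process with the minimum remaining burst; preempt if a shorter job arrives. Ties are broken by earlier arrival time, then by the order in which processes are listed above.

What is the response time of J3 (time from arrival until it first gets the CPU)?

Timeline: | J2 0-3 | J4 3-5 | J1 5-8 | J7 8-11 | J6 11-15 | J2 15-20 | J3 20-25 | J5 25-35 |
Completion: J1=8  J2=20  J3=25  J4=5  J5=35  J6=15  J7=11
Response(J3) = first start − arrival = 20 − 11 = 9

9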